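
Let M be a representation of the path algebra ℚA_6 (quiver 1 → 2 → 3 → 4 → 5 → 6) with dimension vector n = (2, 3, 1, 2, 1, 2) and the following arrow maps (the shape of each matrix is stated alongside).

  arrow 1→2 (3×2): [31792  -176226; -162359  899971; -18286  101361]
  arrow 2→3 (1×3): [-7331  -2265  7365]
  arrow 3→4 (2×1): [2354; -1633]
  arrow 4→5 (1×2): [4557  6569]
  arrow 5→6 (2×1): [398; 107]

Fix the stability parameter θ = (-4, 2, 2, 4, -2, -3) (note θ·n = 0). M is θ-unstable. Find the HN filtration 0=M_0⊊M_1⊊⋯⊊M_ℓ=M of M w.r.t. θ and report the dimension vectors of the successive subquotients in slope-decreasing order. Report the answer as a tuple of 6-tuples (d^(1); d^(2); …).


Via rank(M_{q-1}∘⋯∘M_p): M ≅ I[1,2], I[1,6], I[2,2], I[4,4], I[6,6].
μ_θ-semistable layers: μ^(1)=4; μ^(2)=2; μ^(3)=3/5; μ^(4)=-3; μ^(5)=-4

((0, 0, 0, 1, 0, 0); (0, 2, 0, 0, 0, 0); (0, 1, 1, 1, 1, 1); (0, 0, 0, 0, 0, 1); (2, 0, 0, 0, 0, 0))


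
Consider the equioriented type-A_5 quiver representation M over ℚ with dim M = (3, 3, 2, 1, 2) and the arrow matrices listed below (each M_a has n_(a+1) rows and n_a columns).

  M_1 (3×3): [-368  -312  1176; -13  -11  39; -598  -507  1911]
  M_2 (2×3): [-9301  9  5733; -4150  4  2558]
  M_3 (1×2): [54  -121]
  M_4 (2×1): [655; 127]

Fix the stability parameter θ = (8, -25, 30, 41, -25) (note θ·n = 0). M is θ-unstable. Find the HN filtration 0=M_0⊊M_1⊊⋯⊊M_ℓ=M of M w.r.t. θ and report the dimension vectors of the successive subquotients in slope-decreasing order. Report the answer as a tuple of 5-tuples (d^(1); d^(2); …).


Via rank(M_{q-1}∘⋯∘M_p): M ≅ I[1,1], I[1,3], I[1,5], I[2,2], I[5,5].
μ_θ-semistable layers: μ^(1)=30; μ^(2)=46/3; μ^(3)=8; μ^(4)=-17/2; μ^(5)=-25

((0, 0, 1, 0, 0); (0, 0, 1, 1, 1); (1, 0, 0, 0, 0); (2, 2, 0, 0, 0); (0, 1, 0, 0, 1))


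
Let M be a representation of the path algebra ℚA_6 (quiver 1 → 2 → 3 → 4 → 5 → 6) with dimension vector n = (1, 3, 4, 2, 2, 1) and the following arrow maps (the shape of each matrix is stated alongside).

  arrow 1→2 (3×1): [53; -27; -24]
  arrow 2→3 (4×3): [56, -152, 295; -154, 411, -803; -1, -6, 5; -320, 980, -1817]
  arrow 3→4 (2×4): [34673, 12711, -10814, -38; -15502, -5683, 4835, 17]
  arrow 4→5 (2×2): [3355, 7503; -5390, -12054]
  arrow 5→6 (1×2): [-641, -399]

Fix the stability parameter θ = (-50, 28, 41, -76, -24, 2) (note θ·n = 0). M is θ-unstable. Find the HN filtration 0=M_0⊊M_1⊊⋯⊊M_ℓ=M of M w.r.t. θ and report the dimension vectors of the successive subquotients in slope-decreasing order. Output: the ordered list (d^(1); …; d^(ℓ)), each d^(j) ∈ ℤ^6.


Barcode: M ≅ I[1,6], I[2,3], I[2,4], I[3,3], I[5,5]. HN layers by μ_θ (7 steps, strictly decreasing):
  μ^(1)=41; μ^(2)=28; μ^(3)=2; μ^(4)=-7/3; μ^(5)=-31/4; μ^(6)=-24; μ^(7)=-50

((0, 0, 2, 0, 0, 0); (0, 1, 0, 0, 0, 0); (0, 0, 0, 0, 0, 1); (0, 1, 1, 1, 0, 0); (0, 1, 1, 1, 1, 0); (0, 0, 0, 0, 1, 0); (1, 0, 0, 0, 0, 0))


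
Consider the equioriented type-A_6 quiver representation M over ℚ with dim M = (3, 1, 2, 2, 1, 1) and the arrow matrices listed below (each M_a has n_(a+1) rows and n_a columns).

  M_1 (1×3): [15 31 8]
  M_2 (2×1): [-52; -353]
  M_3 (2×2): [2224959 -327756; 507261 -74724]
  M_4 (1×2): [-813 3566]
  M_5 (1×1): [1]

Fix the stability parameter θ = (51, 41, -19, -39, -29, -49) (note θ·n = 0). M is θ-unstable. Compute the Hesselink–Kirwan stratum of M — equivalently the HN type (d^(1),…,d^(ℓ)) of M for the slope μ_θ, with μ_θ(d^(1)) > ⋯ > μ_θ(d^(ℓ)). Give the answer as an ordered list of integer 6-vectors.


Barcode: M ≅ I[1,1]^2, I[1,3], I[3,6], I[4,4]. HN layers by μ_θ (4 steps, strictly decreasing):
  μ^(1)=51; μ^(2)=73/3; μ^(3)=-34; μ^(4)=-39

((2, 0, 0, 0, 0, 0); (1, 1, 1, 0, 0, 0); (0, 0, 1, 1, 1, 1); (0, 0, 0, 1, 0, 0))


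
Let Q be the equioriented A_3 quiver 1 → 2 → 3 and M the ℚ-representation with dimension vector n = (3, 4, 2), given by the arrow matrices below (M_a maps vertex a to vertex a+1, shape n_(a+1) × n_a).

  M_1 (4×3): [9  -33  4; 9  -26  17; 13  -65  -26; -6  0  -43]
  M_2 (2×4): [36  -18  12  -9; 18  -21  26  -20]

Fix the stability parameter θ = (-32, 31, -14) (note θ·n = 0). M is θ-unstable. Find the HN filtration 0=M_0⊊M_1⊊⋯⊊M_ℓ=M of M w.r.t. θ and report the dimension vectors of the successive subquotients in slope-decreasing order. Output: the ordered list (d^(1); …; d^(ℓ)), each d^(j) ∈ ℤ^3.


Barcode: M ≅ I[1,2], I[1,3]^2, I[2,2]. HN layers by μ_θ (3 steps, strictly decreasing):
  μ^(1)=31; μ^(2)=17/2; μ^(3)=-32

((0, 2, 0); (0, 2, 2); (3, 0, 0))


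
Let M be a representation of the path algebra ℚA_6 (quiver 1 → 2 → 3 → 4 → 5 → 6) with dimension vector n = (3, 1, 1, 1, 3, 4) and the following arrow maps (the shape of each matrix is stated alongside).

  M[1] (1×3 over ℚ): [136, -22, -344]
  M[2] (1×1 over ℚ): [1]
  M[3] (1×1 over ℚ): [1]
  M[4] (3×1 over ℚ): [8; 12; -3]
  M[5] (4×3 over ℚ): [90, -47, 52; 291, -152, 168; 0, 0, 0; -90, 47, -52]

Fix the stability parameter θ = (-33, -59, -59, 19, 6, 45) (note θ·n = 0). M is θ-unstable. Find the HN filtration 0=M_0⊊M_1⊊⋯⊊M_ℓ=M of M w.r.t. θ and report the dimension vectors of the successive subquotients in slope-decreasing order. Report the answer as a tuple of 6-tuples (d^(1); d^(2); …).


Via rank(M_{q-1}∘⋯∘M_p): M ≅ I[1,1]^2, I[1,5], I[5,6]^2, I[6,6]^2.
μ_θ-semistable layers: μ^(1)=45; μ^(2)=25/2; μ^(3)=6; μ^(4)=-33; μ^(5)=-151/3

((0, 0, 0, 0, 0, 4); (0, 0, 0, 1, 1, 0); (0, 0, 0, 0, 2, 0); (2, 0, 0, 0, 0, 0); (1, 1, 1, 0, 0, 0))


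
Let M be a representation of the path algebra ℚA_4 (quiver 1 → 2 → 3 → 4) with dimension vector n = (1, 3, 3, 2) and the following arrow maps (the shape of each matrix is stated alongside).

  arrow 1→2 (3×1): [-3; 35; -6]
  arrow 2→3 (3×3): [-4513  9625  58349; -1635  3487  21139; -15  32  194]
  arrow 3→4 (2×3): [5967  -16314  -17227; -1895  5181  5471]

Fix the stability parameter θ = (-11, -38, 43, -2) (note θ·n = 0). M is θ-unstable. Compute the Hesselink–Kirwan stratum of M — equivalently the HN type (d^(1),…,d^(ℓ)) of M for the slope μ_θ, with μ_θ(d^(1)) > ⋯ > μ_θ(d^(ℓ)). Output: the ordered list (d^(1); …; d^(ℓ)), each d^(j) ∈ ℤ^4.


Interval decomposition of M: I[1,4], I[2,2], I[2,4], I[3,3].
HN type (ℓ=4): μ^(1)=43; μ^(2)=41/2; μ^(3)=-49/2; μ^(4)=-38

((0, 0, 1, 0); (0, 0, 2, 2); (1, 1, 0, 0); (0, 2, 0, 0))


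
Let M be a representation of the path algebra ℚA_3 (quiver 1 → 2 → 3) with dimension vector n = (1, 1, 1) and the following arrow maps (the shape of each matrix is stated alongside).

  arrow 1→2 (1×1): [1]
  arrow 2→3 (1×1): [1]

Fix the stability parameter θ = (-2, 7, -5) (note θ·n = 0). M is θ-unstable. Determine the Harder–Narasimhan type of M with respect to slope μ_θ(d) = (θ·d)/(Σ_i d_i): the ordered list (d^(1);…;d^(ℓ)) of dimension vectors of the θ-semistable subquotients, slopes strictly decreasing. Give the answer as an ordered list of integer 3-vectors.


Via rank(M_{q-1}∘⋯∘M_p): M ≅ I[1,3].
μ_θ-semistable layers: μ^(1)=1; μ^(2)=-2

((0, 1, 1); (1, 0, 0))


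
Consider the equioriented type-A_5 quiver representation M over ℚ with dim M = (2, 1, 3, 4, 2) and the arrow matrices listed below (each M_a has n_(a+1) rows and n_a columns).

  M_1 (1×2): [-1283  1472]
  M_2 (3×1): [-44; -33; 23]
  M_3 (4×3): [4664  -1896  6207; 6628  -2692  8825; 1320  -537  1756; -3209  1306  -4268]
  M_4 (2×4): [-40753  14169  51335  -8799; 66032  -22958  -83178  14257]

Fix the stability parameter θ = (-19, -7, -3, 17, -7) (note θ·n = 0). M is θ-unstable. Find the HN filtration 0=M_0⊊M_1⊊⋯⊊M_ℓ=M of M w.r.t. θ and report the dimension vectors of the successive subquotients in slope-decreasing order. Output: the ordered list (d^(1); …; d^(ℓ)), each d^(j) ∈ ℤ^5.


Interval decomposition of M: I[1,1], I[1,5], I[3,4], I[3,5], I[4,4].
HN type (ℓ=5): μ^(1)=17; μ^(2)=5; μ^(3)=-3; μ^(4)=-7; μ^(5)=-19

((0, 0, 0, 2, 0); (0, 0, 0, 2, 2); (0, 0, 3, 0, 0); (0, 1, 0, 0, 0); (2, 0, 0, 0, 0))


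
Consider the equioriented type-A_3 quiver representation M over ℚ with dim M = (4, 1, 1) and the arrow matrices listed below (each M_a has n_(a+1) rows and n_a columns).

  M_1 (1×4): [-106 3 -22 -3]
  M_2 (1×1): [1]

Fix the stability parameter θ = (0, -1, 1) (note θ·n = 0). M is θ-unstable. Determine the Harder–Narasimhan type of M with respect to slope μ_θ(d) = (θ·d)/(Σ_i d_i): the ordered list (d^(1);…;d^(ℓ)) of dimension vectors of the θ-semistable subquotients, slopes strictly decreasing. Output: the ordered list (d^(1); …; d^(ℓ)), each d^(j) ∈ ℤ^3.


Via rank(M_{q-1}∘⋯∘M_p): M ≅ I[1,1]^3, I[1,3].
μ_θ-semistable layers: μ^(1)=1; μ^(2)=0; μ^(3)=-1/2

((0, 0, 1); (3, 0, 0); (1, 1, 0))


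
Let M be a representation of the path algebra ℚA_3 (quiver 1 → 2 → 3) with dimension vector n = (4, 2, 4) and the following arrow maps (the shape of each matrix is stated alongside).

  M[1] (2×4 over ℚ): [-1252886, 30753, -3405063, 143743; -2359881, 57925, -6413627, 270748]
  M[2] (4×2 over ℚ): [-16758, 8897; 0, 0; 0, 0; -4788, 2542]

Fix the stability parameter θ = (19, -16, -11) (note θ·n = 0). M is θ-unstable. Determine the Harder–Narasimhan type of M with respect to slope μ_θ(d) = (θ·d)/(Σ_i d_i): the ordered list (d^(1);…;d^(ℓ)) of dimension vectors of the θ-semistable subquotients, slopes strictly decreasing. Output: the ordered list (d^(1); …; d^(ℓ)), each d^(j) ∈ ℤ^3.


Interval decomposition of M: I[1,1]^2, I[1,2], I[1,3], I[3,3]^3.
HN type (ℓ=4): μ^(1)=19; μ^(2)=3/2; μ^(3)=-8/3; μ^(4)=-11

((2, 0, 0); (1, 1, 0); (1, 1, 1); (0, 0, 3))


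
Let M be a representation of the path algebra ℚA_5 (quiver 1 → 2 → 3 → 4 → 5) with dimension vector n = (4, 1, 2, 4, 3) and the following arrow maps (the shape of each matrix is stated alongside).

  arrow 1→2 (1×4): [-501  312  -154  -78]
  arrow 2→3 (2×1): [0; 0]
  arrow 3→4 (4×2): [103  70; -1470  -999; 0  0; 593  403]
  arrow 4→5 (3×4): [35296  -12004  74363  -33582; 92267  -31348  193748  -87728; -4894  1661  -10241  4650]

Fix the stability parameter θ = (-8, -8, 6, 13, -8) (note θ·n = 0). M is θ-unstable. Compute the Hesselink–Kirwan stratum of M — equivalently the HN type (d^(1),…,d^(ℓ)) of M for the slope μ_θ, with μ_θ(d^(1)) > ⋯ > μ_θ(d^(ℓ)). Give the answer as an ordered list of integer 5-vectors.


Interval decomposition of M: I[1,1]^3, I[1,2], I[3,5]^2, I[4,4], I[4,5].
HN type (ℓ=4): μ^(1)=13; μ^(2)=11/3; μ^(3)=5/2; μ^(4)=-8

((0, 0, 0, 1, 0); (0, 0, 2, 2, 2); (0, 0, 0, 1, 1); (4, 1, 0, 0, 0))


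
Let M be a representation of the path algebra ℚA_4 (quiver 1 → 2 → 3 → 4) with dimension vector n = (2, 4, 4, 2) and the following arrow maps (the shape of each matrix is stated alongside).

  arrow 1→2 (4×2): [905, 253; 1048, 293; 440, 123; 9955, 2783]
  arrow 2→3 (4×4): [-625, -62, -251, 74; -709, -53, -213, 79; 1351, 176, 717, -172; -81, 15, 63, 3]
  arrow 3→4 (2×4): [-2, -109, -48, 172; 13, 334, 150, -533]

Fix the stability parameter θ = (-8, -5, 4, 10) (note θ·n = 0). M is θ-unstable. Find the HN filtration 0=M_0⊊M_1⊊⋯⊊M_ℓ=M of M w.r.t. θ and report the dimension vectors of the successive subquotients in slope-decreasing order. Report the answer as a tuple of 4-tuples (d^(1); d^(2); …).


Barcode: M ≅ I[1,2], I[1,4], I[2,3], I[2,4], I[3,3]. HN layers by μ_θ (4 steps, strictly decreasing):
  μ^(1)=10; μ^(2)=4; μ^(3)=-5; μ^(4)=-8

((0, 0, 0, 2); (0, 0, 4, 0); (0, 4, 0, 0); (2, 0, 0, 0))


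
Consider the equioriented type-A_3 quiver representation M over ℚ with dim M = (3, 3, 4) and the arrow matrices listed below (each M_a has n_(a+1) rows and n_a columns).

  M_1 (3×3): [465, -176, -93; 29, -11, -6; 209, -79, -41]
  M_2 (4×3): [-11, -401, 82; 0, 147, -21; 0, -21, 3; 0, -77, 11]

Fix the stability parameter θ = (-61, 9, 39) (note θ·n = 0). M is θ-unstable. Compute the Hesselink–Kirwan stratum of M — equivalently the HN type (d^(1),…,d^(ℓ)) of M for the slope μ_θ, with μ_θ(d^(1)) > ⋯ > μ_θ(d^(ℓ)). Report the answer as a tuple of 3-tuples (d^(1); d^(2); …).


Barcode: M ≅ I[1,2], I[1,3]^2, I[3,3]^2. HN layers by μ_θ (3 steps, strictly decreasing):
  μ^(1)=39; μ^(2)=9; μ^(3)=-61

((0, 0, 4); (0, 3, 0); (3, 0, 0))


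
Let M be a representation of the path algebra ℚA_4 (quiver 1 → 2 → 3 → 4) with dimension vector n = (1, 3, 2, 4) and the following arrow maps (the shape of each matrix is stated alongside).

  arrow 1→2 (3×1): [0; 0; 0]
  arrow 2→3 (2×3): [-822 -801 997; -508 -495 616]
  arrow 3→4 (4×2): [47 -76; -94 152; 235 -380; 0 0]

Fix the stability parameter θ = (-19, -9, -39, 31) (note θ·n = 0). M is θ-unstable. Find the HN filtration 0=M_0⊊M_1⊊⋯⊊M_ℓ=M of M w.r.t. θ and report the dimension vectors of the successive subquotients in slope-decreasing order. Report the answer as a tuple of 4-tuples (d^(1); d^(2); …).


Via rank(M_{q-1}∘⋯∘M_p): M ≅ I[1,1], I[2,2], I[2,3], I[2,4], I[4,4]^3.
μ_θ-semistable layers: μ^(1)=31; μ^(2)=-9; μ^(3)=-19; μ^(4)=-24

((0, 0, 0, 4); (0, 1, 0, 0); (1, 0, 0, 0); (0, 2, 2, 0))


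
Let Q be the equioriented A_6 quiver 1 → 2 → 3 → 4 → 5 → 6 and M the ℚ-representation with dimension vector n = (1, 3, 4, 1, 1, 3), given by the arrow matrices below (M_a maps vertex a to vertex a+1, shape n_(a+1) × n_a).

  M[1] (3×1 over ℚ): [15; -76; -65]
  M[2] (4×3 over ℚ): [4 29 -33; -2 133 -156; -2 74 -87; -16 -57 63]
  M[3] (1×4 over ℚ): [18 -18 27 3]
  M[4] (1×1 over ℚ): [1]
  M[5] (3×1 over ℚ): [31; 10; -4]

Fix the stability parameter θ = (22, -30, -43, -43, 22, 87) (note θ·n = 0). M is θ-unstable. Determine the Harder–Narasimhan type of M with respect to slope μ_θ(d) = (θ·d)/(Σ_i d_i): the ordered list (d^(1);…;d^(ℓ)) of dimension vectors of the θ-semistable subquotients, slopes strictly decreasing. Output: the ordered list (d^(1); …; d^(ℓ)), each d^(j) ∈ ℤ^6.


Interval decomposition of M: I[1,3], I[2,2], I[2,6], I[3,3]^2, I[6,6]^2.
HN type (ℓ=6): μ^(1)=87; μ^(2)=22; μ^(3)=-17; μ^(4)=-30; μ^(5)=-116/3; μ^(6)=-43

((0, 0, 0, 0, 0, 3); (0, 0, 0, 0, 1, 0); (1, 1, 1, 0, 0, 0); (0, 1, 0, 0, 0, 0); (0, 1, 1, 1, 0, 0); (0, 0, 2, 0, 0, 0))


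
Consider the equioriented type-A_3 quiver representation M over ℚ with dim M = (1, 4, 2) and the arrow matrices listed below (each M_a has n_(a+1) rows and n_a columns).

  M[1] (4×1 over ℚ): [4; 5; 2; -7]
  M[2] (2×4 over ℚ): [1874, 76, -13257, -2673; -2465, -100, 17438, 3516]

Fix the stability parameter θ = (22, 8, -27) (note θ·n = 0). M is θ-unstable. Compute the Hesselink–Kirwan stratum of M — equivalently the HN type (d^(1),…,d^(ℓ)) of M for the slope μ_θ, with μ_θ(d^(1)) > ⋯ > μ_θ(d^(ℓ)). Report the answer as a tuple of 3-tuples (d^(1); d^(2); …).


Interval decomposition of M: I[1,3], I[2,2]^2, I[2,3].
HN type (ℓ=3): μ^(1)=8; μ^(2)=1; μ^(3)=-19/2

((0, 2, 0); (1, 1, 1); (0, 1, 1))


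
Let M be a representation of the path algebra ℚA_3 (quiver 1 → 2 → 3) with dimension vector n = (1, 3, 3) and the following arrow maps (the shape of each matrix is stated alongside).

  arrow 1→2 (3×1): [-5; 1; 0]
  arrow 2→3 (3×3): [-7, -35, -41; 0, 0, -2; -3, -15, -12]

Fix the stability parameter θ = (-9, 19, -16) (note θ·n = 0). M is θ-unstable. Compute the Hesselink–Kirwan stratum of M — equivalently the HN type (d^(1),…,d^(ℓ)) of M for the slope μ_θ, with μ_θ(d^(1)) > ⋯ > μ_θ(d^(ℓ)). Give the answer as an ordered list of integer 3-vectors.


Barcode: M ≅ I[1,2], I[2,3]^2, I[3,3]. HN layers by μ_θ (4 steps, strictly decreasing):
  μ^(1)=19; μ^(2)=3/2; μ^(3)=-9; μ^(4)=-16

((0, 1, 0); (0, 2, 2); (1, 0, 0); (0, 0, 1))


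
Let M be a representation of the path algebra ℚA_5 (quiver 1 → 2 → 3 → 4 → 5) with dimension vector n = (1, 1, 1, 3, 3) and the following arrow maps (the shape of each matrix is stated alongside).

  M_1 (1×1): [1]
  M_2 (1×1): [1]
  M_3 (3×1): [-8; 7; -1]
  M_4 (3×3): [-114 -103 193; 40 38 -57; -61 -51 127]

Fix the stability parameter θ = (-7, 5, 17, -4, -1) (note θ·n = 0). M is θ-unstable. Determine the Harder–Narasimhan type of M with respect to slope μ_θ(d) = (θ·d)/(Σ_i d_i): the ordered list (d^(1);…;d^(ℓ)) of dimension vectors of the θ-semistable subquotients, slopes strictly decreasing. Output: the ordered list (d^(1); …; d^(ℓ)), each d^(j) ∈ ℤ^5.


Interval decomposition of M: I[1,5], I[4,5]^2.
HN type (ℓ=4): μ^(1)=17/4; μ^(2)=-1; μ^(3)=-4; μ^(4)=-7

((0, 1, 1, 1, 1); (0, 0, 0, 0, 2); (0, 0, 0, 2, 0); (1, 0, 0, 0, 0))


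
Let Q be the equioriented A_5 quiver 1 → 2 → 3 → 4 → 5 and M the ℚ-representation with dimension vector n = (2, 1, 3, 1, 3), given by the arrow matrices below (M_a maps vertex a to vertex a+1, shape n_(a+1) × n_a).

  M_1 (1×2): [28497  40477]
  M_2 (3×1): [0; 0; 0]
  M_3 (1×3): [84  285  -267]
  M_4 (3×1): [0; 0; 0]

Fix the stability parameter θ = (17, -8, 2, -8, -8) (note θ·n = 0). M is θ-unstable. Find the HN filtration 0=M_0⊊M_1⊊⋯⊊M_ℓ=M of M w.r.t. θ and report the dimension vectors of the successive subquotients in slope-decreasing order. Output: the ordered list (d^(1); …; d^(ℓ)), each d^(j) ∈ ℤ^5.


Interval decomposition of M: I[1,1], I[1,2], I[3,3]^2, I[3,4], I[5,5]^3.
HN type (ℓ=5): μ^(1)=17; μ^(2)=9/2; μ^(3)=2; μ^(4)=-3; μ^(5)=-8

((1, 0, 0, 0, 0); (1, 1, 0, 0, 0); (0, 0, 2, 0, 0); (0, 0, 1, 1, 0); (0, 0, 0, 0, 3))


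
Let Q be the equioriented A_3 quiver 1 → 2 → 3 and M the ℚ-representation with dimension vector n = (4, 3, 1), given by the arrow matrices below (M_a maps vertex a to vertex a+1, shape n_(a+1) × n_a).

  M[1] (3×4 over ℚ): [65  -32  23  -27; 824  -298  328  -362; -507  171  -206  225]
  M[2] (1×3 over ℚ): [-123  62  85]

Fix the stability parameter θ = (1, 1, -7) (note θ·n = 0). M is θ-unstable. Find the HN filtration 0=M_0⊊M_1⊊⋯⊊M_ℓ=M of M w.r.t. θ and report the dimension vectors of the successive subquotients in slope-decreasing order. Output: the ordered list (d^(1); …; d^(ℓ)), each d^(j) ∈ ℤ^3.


Barcode: M ≅ I[1,1], I[1,2]^2, I[1,3]. HN layers by μ_θ (2 steps, strictly decreasing):
  μ^(1)=1; μ^(2)=-5/3

((3, 2, 0); (1, 1, 1))


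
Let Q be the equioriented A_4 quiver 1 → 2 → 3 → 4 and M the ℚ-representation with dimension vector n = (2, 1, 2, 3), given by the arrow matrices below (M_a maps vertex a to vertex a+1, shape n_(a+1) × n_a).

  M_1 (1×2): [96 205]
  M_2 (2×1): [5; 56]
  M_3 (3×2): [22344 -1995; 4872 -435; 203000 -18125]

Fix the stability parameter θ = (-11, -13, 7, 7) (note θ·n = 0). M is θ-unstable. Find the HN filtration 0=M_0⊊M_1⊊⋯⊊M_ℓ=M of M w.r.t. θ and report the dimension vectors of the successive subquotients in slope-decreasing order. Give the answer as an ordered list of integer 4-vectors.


Via rank(M_{q-1}∘⋯∘M_p): M ≅ I[1,1], I[1,3], I[3,4], I[4,4]^2.
μ_θ-semistable layers: μ^(1)=7; μ^(2)=-11; μ^(3)=-12

((0, 0, 2, 3); (1, 0, 0, 0); (1, 1, 0, 0))


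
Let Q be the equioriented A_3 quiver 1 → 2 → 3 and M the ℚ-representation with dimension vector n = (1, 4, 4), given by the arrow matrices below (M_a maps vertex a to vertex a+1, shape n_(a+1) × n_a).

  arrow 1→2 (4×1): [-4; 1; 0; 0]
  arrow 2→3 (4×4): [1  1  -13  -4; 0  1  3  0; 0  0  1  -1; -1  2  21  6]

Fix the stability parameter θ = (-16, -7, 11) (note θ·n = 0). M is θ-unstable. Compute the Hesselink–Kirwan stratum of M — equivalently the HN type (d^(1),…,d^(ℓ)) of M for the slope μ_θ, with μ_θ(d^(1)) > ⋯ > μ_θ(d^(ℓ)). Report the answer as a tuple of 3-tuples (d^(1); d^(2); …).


Barcode: M ≅ I[1,3], I[2,3]^3. HN layers by μ_θ (3 steps, strictly decreasing):
  μ^(1)=11; μ^(2)=-7; μ^(3)=-16

((0, 0, 4); (0, 4, 0); (1, 0, 0))


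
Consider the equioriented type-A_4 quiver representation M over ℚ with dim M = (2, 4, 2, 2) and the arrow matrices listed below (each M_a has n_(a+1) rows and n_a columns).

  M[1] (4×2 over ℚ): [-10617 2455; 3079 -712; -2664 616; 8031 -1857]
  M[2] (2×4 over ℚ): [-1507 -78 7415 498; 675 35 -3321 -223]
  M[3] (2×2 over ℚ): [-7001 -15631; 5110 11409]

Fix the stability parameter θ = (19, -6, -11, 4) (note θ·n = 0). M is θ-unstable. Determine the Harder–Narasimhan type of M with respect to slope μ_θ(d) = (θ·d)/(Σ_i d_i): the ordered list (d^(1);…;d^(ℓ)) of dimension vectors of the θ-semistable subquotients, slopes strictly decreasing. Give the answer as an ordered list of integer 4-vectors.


Barcode: M ≅ I[1,4]^2, I[2,2]^2. HN layers by μ_θ (3 steps, strictly decreasing):
  μ^(1)=4; μ^(2)=2/3; μ^(3)=-6

((0, 0, 0, 2); (2, 2, 2, 0); (0, 2, 0, 0))


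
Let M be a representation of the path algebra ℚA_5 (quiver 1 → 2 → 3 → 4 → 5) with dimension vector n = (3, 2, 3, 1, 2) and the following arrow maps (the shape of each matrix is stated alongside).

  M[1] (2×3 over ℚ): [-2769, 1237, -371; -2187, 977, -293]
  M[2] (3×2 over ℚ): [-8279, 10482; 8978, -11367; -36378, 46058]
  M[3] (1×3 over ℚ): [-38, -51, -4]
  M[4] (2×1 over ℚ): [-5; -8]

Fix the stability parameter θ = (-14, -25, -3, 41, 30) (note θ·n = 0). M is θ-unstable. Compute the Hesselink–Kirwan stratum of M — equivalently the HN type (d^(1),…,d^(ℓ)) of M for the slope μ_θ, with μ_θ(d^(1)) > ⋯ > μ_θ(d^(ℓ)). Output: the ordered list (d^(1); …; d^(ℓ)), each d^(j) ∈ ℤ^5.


Interval decomposition of M: I[1,1], I[1,3], I[1,5], I[3,3], I[5,5].
HN type (ℓ=5): μ^(1)=71/2; μ^(2)=30; μ^(3)=-3; μ^(4)=-14; μ^(5)=-39/2

((0, 0, 0, 1, 1); (0, 0, 0, 0, 1); (0, 0, 3, 0, 0); (1, 0, 0, 0, 0); (2, 2, 0, 0, 0))


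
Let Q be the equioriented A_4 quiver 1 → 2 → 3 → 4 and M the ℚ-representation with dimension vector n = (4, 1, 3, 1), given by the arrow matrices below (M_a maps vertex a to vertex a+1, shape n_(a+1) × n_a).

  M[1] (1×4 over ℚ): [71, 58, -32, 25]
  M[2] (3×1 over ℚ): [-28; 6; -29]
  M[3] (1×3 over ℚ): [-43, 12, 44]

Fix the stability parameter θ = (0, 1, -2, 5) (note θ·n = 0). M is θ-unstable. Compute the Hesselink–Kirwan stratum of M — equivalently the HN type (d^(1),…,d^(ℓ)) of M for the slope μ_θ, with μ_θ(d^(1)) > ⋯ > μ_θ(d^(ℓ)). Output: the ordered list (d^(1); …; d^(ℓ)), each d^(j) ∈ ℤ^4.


Barcode: M ≅ I[1,1]^3, I[1,3], I[3,3], I[3,4]. HN layers by μ_θ (4 steps, strictly decreasing):
  μ^(1)=5; μ^(2)=0; μ^(3)=-1/3; μ^(4)=-2

((0, 0, 0, 1); (3, 0, 0, 0); (1, 1, 1, 0); (0, 0, 2, 0))


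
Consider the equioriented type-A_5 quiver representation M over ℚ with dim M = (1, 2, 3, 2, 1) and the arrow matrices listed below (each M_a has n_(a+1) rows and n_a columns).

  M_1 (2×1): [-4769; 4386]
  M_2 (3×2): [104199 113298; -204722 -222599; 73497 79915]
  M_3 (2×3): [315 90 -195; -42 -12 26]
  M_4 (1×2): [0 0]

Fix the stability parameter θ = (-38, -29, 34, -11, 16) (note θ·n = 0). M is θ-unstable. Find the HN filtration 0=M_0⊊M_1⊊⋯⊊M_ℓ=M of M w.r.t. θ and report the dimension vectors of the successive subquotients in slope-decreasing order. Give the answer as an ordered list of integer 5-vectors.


Interval decomposition of M: I[1,3], I[2,4], I[3,3], I[4,4], I[5,5].
HN type (ℓ=6): μ^(1)=34; μ^(2)=16; μ^(3)=23/2; μ^(4)=-11; μ^(5)=-29; μ^(6)=-38

((0, 0, 2, 0, 0); (0, 0, 0, 0, 1); (0, 0, 1, 1, 0); (0, 0, 0, 1, 0); (0, 2, 0, 0, 0); (1, 0, 0, 0, 0))


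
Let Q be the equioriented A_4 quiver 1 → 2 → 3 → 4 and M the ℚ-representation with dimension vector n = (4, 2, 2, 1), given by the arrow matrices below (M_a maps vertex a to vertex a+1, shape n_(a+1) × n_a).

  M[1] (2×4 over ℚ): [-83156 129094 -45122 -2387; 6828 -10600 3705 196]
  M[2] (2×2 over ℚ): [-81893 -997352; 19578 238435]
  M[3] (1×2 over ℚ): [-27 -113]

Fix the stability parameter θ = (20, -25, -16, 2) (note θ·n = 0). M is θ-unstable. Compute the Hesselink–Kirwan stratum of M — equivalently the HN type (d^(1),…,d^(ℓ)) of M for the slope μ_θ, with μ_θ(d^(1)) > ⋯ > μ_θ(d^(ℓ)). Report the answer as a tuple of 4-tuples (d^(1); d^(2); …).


Interval decomposition of M: I[1,1]^2, I[1,3], I[1,4].
HN type (ℓ=3): μ^(1)=20; μ^(2)=2; μ^(3)=-7

((2, 0, 0, 0); (0, 0, 0, 1); (2, 2, 2, 0))


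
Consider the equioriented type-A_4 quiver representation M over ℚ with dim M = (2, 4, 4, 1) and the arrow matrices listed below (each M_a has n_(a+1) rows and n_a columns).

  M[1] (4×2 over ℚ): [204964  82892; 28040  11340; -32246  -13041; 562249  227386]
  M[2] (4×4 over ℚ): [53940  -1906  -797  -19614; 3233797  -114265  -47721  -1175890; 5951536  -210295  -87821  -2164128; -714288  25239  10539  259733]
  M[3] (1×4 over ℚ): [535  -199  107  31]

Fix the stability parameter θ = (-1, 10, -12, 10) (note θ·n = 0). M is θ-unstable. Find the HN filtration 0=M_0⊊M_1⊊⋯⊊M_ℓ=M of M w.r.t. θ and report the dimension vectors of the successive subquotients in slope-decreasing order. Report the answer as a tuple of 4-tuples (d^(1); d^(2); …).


Interval decomposition of M: I[1,3], I[1,4], I[2,3]^2.
HN type (ℓ=2): μ^(1)=10; μ^(2)=-1

((0, 0, 0, 1); (2, 4, 4, 0))


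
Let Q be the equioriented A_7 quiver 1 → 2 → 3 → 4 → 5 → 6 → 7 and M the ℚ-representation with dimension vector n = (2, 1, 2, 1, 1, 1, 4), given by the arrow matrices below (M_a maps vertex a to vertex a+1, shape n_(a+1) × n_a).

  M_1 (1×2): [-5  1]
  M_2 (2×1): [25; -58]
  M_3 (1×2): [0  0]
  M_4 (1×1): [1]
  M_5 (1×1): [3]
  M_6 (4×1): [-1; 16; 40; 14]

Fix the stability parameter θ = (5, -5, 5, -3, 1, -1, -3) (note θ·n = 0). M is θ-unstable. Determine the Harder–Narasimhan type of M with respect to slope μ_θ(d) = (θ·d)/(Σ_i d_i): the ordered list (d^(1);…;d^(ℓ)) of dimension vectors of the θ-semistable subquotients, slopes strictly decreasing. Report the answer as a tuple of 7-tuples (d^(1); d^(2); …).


Via rank(M_{q-1}∘⋯∘M_p): M ≅ I[1,1], I[1,3], I[3,3], I[4,7], I[7,7]^3.
μ_θ-semistable layers: μ^(1)=5; μ^(2)=0; μ^(3)=-1; μ^(4)=-3

((1, 0, 2, 0, 0, 0, 0); (1, 1, 0, 0, 0, 0, 0); (0, 0, 0, 0, 1, 1, 1); (0, 0, 0, 1, 0, 0, 3))


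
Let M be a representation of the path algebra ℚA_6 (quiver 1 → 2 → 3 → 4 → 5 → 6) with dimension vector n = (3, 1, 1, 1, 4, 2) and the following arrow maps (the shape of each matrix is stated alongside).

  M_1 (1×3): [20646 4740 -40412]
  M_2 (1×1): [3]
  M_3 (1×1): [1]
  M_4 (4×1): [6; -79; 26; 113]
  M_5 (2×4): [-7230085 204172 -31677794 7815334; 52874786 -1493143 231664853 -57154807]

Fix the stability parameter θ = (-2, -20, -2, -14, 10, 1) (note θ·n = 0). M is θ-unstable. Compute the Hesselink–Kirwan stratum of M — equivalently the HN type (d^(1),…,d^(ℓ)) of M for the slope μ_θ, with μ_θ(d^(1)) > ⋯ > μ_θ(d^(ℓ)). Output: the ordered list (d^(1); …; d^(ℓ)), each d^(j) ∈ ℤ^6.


Barcode: M ≅ I[1,1]^2, I[1,5], I[5,5], I[5,6]^2. HN layers by μ_θ (5 steps, strictly decreasing):
  μ^(1)=10; μ^(2)=11/2; μ^(3)=-2; μ^(4)=-8; μ^(5)=-11

((0, 0, 0, 0, 2, 0); (0, 0, 0, 0, 2, 2); (2, 0, 0, 0, 0, 0); (0, 0, 1, 1, 0, 0); (1, 1, 0, 0, 0, 0))


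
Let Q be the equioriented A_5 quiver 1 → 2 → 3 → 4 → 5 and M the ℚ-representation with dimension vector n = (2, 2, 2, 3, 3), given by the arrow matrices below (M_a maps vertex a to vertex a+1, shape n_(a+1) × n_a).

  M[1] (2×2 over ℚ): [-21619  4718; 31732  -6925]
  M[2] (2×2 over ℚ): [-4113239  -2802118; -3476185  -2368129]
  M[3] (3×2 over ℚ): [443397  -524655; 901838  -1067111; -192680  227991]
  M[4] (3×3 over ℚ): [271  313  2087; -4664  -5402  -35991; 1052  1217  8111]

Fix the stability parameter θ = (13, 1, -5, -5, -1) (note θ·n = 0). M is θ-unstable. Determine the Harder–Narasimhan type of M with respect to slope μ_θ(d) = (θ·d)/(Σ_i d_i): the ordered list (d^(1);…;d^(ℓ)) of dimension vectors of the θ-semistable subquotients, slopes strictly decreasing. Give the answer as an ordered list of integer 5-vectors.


Barcode: M ≅ I[1,5]^2, I[4,5]. HN layers by μ_θ (3 steps, strictly decreasing):
  μ^(1)=3/5; μ^(2)=-1; μ^(3)=-5

((2, 2, 2, 2, 2); (0, 0, 0, 0, 1); (0, 0, 0, 1, 0))


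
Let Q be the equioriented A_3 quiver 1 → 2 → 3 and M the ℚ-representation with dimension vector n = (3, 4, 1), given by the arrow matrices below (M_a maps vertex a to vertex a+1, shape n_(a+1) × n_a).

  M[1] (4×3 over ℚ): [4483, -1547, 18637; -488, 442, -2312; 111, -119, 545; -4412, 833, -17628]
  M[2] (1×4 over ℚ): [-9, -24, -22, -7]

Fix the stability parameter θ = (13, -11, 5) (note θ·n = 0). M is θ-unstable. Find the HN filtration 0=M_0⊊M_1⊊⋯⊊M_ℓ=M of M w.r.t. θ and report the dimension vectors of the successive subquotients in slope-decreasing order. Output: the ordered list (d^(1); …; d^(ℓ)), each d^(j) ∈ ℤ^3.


Interval decomposition of M: I[1,1], I[1,2], I[1,3], I[2,2]^2.
HN type (ℓ=4): μ^(1)=13; μ^(2)=5; μ^(3)=1; μ^(4)=-11

((1, 0, 0); (0, 0, 1); (2, 2, 0); (0, 2, 0))


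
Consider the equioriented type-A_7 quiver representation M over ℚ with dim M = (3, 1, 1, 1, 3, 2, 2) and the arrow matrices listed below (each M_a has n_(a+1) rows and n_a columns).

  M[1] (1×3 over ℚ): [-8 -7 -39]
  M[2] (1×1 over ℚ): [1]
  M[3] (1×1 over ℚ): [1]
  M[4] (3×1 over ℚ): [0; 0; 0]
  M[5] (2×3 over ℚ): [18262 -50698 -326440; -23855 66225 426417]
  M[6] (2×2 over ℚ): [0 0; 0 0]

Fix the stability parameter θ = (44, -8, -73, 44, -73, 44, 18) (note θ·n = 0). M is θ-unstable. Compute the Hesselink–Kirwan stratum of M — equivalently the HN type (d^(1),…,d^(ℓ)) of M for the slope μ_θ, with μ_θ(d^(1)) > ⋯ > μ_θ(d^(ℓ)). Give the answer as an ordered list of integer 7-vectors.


Barcode: M ≅ I[1,1]^2, I[1,4], I[5,5], I[5,6]^2, I[7,7]^2. HN layers by μ_θ (4 steps, strictly decreasing):
  μ^(1)=44; μ^(2)=18; μ^(3)=-37/3; μ^(4)=-73

((2, 0, 0, 1, 0, 2, 0); (0, 0, 0, 0, 0, 0, 2); (1, 1, 1, 0, 0, 0, 0); (0, 0, 0, 0, 3, 0, 0))


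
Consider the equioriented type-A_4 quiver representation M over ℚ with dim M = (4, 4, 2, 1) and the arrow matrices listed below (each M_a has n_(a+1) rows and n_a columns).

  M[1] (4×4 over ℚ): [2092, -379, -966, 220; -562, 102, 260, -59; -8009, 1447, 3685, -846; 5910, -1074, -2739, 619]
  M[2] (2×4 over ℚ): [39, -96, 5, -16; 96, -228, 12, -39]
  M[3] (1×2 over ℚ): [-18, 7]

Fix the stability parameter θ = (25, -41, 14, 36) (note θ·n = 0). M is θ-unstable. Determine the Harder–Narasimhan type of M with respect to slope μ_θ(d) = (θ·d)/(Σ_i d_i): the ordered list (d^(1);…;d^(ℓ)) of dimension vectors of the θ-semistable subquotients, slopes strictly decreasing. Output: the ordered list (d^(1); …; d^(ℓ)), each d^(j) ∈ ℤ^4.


Via rank(M_{q-1}∘⋯∘M_p): M ≅ I[1,2]^2, I[1,3], I[1,4].
μ_θ-semistable layers: μ^(1)=36; μ^(2)=14; μ^(3)=-8

((0, 0, 0, 1); (0, 0, 2, 0); (4, 4, 0, 0))


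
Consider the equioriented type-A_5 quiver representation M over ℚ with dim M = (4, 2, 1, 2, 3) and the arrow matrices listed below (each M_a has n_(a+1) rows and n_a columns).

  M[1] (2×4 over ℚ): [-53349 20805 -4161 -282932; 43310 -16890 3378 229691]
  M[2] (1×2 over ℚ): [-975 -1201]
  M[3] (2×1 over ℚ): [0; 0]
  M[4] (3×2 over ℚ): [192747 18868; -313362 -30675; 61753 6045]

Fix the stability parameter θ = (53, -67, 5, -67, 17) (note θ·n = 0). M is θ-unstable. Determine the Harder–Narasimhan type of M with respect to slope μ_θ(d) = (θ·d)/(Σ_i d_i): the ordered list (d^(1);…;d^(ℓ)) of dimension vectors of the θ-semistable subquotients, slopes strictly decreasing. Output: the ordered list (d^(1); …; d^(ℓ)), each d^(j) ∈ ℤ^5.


Interval decomposition of M: I[1,1]^2, I[1,2], I[1,3], I[4,5]^2, I[5,5].
HN type (ℓ=5): μ^(1)=53; μ^(2)=17; μ^(3)=5; μ^(4)=-7; μ^(5)=-67

((2, 0, 0, 0, 0); (0, 0, 0, 0, 3); (0, 0, 1, 0, 0); (2, 2, 0, 0, 0); (0, 0, 0, 2, 0))


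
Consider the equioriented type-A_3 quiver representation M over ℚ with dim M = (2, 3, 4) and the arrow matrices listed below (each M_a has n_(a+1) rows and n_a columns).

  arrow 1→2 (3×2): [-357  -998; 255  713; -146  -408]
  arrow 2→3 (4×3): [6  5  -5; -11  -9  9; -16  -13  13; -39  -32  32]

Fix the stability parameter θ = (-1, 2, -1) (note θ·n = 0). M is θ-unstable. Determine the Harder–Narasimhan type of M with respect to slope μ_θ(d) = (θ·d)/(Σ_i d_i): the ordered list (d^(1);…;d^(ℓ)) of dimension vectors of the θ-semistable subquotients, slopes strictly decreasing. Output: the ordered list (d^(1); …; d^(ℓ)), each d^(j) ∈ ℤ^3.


Via rank(M_{q-1}∘⋯∘M_p): M ≅ I[1,3]^2, I[2,2], I[3,3]^2.
μ_θ-semistable layers: μ^(1)=2; μ^(2)=1/2; μ^(3)=-1

((0, 1, 0); (0, 2, 2); (2, 0, 2))


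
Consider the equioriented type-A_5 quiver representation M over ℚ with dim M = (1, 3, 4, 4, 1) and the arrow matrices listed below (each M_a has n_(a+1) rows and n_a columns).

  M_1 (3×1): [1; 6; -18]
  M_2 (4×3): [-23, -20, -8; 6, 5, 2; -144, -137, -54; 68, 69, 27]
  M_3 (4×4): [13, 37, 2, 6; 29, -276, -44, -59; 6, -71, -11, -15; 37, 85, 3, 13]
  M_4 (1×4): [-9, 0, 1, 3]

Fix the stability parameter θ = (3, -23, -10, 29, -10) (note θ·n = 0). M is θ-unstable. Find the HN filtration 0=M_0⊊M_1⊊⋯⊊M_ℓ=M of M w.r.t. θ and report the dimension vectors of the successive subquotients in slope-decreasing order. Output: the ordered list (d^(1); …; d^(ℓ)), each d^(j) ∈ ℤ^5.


Interval decomposition of M: I[1,4], I[2,4], I[2,5], I[3,4].
HN type (ℓ=4): μ^(1)=29; μ^(2)=19/2; μ^(3)=-10; μ^(4)=-23

((0, 0, 0, 3, 0); (0, 0, 0, 1, 1); (1, 1, 4, 0, 0); (0, 2, 0, 0, 0))


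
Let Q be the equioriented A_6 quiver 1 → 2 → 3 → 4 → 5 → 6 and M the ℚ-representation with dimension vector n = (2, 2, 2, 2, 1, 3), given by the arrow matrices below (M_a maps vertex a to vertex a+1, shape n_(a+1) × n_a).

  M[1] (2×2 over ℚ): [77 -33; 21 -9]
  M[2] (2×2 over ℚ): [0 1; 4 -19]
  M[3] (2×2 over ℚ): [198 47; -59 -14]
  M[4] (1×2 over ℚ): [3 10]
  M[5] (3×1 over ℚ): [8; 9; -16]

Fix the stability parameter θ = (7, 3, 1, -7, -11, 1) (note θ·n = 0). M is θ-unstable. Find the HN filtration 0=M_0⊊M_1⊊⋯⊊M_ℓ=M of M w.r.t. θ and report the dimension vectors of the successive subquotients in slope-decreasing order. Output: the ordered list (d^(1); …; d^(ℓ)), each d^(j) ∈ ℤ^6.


Via rank(M_{q-1}∘⋯∘M_p): M ≅ I[1,1], I[1,6], I[2,4], I[6,6]^2.
μ_θ-semistable layers: μ^(1)=7; μ^(2)=1; μ^(3)=-1; μ^(4)=-7/5

((1, 0, 0, 0, 0, 0); (0, 0, 0, 0, 0, 3); (0, 1, 1, 1, 0, 0); (1, 1, 1, 1, 1, 0))


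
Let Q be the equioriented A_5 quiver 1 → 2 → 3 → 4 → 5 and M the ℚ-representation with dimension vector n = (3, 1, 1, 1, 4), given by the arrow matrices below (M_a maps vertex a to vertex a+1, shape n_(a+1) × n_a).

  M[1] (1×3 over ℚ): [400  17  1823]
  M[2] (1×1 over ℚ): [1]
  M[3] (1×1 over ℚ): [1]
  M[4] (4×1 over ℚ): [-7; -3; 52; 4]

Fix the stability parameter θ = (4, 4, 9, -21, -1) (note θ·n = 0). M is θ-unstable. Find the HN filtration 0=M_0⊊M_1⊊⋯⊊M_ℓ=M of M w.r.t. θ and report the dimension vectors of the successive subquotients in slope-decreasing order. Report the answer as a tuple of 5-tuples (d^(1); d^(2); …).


Barcode: M ≅ I[1,1]^2, I[1,5], I[5,5]^3. HN layers by μ_θ (2 steps, strictly decreasing):
  μ^(1)=4; μ^(2)=-1

((2, 0, 0, 0, 0); (1, 1, 1, 1, 4))


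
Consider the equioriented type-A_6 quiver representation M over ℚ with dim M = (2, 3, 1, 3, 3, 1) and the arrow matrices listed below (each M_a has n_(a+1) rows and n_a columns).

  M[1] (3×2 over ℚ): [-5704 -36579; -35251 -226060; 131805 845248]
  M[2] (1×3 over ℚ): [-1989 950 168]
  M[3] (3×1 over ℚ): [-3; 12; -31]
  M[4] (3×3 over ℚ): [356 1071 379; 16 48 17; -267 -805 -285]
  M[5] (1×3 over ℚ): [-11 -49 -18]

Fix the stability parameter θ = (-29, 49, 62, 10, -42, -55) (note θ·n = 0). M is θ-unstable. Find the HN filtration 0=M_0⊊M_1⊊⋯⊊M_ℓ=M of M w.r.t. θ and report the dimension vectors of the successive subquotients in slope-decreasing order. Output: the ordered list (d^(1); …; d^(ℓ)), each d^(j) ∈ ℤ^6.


Via rank(M_{q-1}∘⋯∘M_p): M ≅ I[1,2], I[1,6], I[2,2], I[4,5]^2.
μ_θ-semistable layers: μ^(1)=49; μ^(2)=24/5; μ^(3)=-16; μ^(4)=-29

((0, 2, 0, 0, 0, 0); (0, 1, 1, 1, 1, 1); (0, 0, 0, 2, 2, 0); (2, 0, 0, 0, 0, 0))


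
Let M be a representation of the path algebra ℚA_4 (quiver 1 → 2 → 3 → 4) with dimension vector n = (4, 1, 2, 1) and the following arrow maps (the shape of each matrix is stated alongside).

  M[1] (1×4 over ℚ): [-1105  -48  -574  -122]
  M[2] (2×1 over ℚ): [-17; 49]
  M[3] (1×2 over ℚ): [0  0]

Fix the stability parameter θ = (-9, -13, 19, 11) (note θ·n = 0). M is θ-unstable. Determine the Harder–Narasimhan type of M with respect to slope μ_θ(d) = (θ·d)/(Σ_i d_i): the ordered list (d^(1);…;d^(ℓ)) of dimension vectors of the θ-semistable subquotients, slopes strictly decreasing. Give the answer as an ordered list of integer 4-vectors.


Via rank(M_{q-1}∘⋯∘M_p): M ≅ I[1,1]^3, I[1,3], I[3,3], I[4,4].
μ_θ-semistable layers: μ^(1)=19; μ^(2)=11; μ^(3)=-9; μ^(4)=-11

((0, 0, 2, 0); (0, 0, 0, 1); (3, 0, 0, 0); (1, 1, 0, 0))


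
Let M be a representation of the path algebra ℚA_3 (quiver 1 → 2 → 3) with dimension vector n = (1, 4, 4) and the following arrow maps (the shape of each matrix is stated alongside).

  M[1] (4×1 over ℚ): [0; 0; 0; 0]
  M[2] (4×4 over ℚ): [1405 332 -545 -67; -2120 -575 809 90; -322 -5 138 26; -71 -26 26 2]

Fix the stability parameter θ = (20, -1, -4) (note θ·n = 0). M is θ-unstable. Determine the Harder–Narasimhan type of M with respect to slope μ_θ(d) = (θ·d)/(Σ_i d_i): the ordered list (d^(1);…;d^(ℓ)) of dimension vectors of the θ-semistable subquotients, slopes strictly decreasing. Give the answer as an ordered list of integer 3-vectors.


Barcode: M ≅ I[1,1], I[2,3]^4. HN layers by μ_θ (2 steps, strictly decreasing):
  μ^(1)=20; μ^(2)=-5/2

((1, 0, 0); (0, 4, 4))


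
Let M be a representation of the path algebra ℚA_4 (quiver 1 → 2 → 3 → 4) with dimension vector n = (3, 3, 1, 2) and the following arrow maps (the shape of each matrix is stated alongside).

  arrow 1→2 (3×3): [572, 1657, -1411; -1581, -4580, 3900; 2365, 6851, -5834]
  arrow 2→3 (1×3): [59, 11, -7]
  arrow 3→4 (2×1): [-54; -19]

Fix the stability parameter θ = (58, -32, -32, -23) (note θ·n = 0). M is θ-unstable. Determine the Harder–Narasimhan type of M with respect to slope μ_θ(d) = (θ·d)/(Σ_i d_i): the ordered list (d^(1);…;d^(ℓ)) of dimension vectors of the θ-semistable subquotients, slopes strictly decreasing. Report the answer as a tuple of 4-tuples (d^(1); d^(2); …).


Interval decomposition of M: I[1,2]^2, I[1,4], I[4,4].
HN type (ℓ=3): μ^(1)=13; μ^(2)=-29/4; μ^(3)=-23

((2, 2, 0, 0); (1, 1, 1, 1); (0, 0, 0, 1))


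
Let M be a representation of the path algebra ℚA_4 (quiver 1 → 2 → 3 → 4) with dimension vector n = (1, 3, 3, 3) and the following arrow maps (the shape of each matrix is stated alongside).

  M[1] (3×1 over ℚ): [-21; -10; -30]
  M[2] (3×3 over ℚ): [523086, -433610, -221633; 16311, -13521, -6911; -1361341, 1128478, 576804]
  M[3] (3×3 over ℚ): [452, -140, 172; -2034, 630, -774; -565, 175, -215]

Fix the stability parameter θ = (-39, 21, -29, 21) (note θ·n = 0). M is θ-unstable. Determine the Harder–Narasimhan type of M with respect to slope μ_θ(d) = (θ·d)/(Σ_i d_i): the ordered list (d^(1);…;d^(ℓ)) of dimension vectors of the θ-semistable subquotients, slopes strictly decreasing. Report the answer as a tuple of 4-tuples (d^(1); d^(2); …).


Barcode: M ≅ I[1,3], I[2,3], I[2,4], I[4,4]^2. HN layers by μ_θ (3 steps, strictly decreasing):
  μ^(1)=21; μ^(2)=-4; μ^(3)=-39

((0, 0, 0, 3); (0, 3, 3, 0); (1, 0, 0, 0))
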